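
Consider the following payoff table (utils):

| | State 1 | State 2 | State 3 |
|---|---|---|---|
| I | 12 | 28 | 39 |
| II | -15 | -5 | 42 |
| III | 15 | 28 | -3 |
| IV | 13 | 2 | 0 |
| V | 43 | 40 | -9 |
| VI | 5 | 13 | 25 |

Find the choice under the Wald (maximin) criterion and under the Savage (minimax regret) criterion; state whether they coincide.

Row minima: I=12, II=-15, III=-3, IV=0, V=-9, VI=5
Best worst-case = 12 → I.
Column bests: State 1=43, State 2=40, State 3=42.
I regrets: 31, 12, 3 → max 31
II regrets: 58, 45, 0 → max 58
III regrets: 28, 12, 45 → max 45
IV regrets: 30, 38, 42 → max 42
V regrets: 0, 0, 51 → max 51
VI regrets: 38, 27, 17 → max 38
Smallest max regret = 31 → I.

maximin → I; minimax regret → I (agree)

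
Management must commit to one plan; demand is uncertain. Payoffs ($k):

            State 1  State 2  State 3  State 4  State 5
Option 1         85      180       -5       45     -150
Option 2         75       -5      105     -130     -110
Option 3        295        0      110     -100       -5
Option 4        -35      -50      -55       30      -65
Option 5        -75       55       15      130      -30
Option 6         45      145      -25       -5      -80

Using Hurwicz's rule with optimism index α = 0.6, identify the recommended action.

Option 3

Option 1: 0.6·180 + 0.4·(-150) = 48
Option 2: 0.6·105 + 0.4·(-130) = 11
Option 3: 0.6·295 + 0.4·(-100) = 137
Option 4: 0.6·30 + 0.4·(-65) = -8
Option 5: 0.6·130 + 0.4·(-75) = 48
Option 6: 0.6·145 + 0.4·(-80) = 55
Highest Hurwicz score = 137 → Option 3.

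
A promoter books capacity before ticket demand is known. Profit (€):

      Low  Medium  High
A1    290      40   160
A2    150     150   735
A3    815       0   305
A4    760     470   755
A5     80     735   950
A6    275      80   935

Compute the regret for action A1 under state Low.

Best payoff under Low is 815.
Regret = 815 − 290 = 525.

525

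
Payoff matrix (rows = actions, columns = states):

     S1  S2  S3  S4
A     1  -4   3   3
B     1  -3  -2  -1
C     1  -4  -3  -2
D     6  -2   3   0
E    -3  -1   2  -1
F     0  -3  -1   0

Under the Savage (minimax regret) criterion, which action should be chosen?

Column bests: S1=6, S2=-1, S3=3, S4=3.
A regrets: 5, 3, 0, 0 → max 5
B regrets: 5, 2, 5, 4 → max 5
C regrets: 5, 3, 6, 5 → max 6
D regrets: 0, 1, 0, 3 → max 3
E regrets: 9, 0, 1, 4 → max 9
F regrets: 6, 2, 4, 3 → max 6
Smallest max regret = 3 → D.

D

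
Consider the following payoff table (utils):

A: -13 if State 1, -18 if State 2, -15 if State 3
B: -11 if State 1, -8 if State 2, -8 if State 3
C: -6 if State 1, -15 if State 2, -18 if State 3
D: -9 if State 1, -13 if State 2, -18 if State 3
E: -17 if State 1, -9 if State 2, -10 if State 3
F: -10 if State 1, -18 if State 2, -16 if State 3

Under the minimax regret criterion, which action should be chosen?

Column bests: State 1=-6, State 2=-8, State 3=-8.
A regrets: 7, 10, 7 → max 10
B regrets: 5, 0, 0 → max 5
C regrets: 0, 7, 10 → max 10
D regrets: 3, 5, 10 → max 10
E regrets: 11, 1, 2 → max 11
F regrets: 4, 10, 8 → max 10
Smallest max regret = 5 → B.

B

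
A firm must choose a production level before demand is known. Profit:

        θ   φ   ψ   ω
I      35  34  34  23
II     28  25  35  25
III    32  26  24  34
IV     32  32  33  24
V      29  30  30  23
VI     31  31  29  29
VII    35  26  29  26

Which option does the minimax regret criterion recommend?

Column bests: θ=35, φ=34, ψ=35, ω=34.
I regrets: 0, 0, 1, 11 → max 11
II regrets: 7, 9, 0, 9 → max 9
III regrets: 3, 8, 11, 0 → max 11
IV regrets: 3, 2, 2, 10 → max 10
V regrets: 6, 4, 5, 11 → max 11
VI regrets: 4, 3, 6, 5 → max 6
VII regrets: 0, 8, 6, 8 → max 8
Smallest max regret = 6 → VI.

VI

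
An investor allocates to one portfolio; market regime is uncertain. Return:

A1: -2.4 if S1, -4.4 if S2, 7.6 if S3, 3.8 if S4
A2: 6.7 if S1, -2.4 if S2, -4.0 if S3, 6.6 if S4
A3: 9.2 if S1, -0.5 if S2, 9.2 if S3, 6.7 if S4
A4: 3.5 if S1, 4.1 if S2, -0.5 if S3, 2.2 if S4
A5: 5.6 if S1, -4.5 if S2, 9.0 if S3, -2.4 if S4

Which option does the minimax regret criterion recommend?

A3

Column bests: S1=9.2, S2=4.1, S3=9.2, S4=6.7.
A1 regrets: 11.6, 8.5, 1.6, 2.9 → max 11.6
A2 regrets: 2.5, 6.5, 13.2, 0.1 → max 13.2
A3 regrets: 0.0, 4.6, 0.0, 0.0 → max 4.6
A4 regrets: 5.7, 0.0, 9.7, 4.5 → max 9.7
A5 regrets: 3.6, 8.6, 0.2, 9.1 → max 9.1
Smallest max regret = 4.6 → A3.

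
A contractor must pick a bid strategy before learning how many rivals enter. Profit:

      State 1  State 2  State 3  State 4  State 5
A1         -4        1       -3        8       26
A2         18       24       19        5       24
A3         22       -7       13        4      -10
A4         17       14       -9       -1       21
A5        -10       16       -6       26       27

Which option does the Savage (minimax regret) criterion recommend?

Column bests: State 1=22, State 2=24, State 3=19, State 4=26, State 5=27.
A1 regrets: 26, 23, 22, 18, 1 → max 26
A2 regrets: 4, 0, 0, 21, 3 → max 21
A3 regrets: 0, 31, 6, 22, 37 → max 37
A4 regrets: 5, 10, 28, 27, 6 → max 28
A5 regrets: 32, 8, 25, 0, 0 → max 32
Smallest max regret = 21 → A2.

A2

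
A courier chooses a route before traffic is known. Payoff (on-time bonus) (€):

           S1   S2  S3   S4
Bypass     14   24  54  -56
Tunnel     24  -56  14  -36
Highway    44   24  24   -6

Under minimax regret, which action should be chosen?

Column bests: S1=44, S2=24, S3=54, S4=-6.
Bypass regrets: 30, 0, 0, 50 → max 50
Tunnel regrets: 20, 80, 40, 30 → max 80
Highway regrets: 0, 0, 30, 0 → max 30
Smallest max regret = 30 → Highway.

Highway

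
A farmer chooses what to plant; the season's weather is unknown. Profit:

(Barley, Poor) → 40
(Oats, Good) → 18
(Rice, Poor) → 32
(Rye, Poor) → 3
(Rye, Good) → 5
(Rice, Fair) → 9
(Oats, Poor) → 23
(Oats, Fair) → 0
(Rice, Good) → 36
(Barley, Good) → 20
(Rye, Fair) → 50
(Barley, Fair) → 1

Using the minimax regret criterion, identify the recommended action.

Rye

Column bests: Poor=40, Fair=50, Good=36.
Oats regrets: 17, 50, 18 → max 50
Rice regrets: 8, 41, 0 → max 41
Rye regrets: 37, 0, 31 → max 37
Barley regrets: 0, 49, 16 → max 49
Smallest max regret = 37 → Rye.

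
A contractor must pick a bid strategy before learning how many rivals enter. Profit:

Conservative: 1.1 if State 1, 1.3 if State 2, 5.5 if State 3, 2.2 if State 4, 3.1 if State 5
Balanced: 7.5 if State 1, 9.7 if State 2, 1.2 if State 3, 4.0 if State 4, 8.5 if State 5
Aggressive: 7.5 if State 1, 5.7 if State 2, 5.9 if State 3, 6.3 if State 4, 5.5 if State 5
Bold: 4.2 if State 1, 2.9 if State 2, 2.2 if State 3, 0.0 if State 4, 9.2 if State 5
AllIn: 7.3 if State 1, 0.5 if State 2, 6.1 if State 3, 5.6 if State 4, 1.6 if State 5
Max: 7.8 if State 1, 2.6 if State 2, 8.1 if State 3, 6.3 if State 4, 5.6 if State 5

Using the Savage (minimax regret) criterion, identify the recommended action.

Aggressive

Column bests: State 1=7.8, State 2=9.7, State 3=8.1, State 4=6.3, State 5=9.2.
Conservative regrets: 6.7, 8.4, 2.6, 4.1, 6.1 → max 8.4
Balanced regrets: 0.3, 0.0, 6.9, 2.3, 0.7 → max 6.9
Aggressive regrets: 0.3, 4.0, 2.2, 0.0, 3.7 → max 4.0
Bold regrets: 3.6, 6.8, 5.9, 6.3, 0.0 → max 6.8
AllIn regrets: 0.5, 9.2, 2.0, 0.7, 7.6 → max 9.2
Max regrets: 0.0, 7.1, 0.0, 0.0, 3.6 → max 7.1
Smallest max regret = 4.0 → Aggressive.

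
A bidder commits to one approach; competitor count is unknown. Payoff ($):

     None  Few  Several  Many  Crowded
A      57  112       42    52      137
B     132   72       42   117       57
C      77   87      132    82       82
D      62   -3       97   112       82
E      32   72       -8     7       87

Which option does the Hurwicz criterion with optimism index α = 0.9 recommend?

A

A: 0.9·137 + 0.1·42 = 127.5
B: 0.9·132 + 0.1·42 = 123
C: 0.9·132 + 0.1·77 = 126.5
D: 0.9·112 + 0.1·(-3) = 100.5
E: 0.9·87 + 0.1·(-8) = 77.5
Highest Hurwicz score = 127.5 → A.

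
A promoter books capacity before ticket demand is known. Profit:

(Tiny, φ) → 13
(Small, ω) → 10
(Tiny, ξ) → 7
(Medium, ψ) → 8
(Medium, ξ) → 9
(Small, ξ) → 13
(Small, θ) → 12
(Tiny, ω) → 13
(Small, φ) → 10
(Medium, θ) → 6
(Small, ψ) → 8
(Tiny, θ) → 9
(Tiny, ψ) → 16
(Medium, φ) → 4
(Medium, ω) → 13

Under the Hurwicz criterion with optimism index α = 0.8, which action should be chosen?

Tiny

Tiny: 0.8·16 + 0.2·7 = 14.2
Small: 0.8·13 + 0.2·8 = 12
Medium: 0.8·13 + 0.2·4 = 11.2
Highest Hurwicz score = 14.2 → Tiny.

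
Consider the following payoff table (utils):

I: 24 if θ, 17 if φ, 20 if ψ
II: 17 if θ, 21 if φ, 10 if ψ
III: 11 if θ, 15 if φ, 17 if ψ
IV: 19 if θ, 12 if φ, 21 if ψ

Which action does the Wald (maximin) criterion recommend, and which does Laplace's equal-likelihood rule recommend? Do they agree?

maximin → I; laplace → I (agree)

Row minima: I=17, II=10, III=11, IV=12
Best worst-case = 17 → I.
Row averages: I=61/3, II=16, III=43/3, IV=52/3
Highest average = 61/3 → I.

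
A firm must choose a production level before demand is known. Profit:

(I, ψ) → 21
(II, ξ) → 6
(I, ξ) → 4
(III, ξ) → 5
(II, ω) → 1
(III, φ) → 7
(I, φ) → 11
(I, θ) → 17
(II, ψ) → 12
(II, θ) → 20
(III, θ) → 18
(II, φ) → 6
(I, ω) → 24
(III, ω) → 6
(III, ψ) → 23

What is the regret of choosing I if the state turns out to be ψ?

2

Best payoff under ψ is 23.
Regret = 23 − 21 = 2.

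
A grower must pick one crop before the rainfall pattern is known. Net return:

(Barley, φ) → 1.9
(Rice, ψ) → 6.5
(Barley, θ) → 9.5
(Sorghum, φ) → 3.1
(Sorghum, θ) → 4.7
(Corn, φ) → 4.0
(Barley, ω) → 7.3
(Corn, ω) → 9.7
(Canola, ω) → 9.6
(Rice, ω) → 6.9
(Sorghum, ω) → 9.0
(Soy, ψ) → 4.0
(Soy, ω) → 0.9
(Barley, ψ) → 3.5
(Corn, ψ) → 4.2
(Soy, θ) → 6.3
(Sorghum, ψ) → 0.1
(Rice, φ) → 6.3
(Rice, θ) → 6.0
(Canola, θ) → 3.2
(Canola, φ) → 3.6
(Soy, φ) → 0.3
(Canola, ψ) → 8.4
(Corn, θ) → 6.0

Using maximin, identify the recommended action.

Row minima: Canola=3.2, Rice=6.0, Corn=4.0, Soy=0.3, Barley=1.9, Sorghum=0.1
Best worst-case = 6.0 → Rice.

Rice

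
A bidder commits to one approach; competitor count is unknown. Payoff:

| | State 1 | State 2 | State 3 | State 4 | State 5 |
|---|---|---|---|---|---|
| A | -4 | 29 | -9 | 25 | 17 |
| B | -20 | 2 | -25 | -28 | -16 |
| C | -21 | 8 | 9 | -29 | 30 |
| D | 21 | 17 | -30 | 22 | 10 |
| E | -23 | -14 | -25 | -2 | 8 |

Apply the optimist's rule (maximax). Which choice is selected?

C

Row maxima: A=29, B=2, C=30, D=22, E=8
Best best-case = 30 → C.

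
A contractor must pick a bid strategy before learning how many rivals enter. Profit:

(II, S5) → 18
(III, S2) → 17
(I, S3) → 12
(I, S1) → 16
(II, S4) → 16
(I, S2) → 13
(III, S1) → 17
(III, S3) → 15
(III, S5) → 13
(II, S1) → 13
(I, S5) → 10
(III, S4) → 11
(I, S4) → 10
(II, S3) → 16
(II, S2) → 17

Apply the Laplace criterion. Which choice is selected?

Row averages: I=12.2, II=16, III=14.6
Highest average = 16 → II.

II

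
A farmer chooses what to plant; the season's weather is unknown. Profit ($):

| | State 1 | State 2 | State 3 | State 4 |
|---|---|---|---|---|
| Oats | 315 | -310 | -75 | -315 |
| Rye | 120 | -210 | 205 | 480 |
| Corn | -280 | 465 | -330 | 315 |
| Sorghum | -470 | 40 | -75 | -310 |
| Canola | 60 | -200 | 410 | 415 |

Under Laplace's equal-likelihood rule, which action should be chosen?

Canola

Row averages: Oats=-96.25, Rye=148.75, Corn=42.5, Sorghum=-203.75, Canola=171.25
Highest average = 171.25 → Canola.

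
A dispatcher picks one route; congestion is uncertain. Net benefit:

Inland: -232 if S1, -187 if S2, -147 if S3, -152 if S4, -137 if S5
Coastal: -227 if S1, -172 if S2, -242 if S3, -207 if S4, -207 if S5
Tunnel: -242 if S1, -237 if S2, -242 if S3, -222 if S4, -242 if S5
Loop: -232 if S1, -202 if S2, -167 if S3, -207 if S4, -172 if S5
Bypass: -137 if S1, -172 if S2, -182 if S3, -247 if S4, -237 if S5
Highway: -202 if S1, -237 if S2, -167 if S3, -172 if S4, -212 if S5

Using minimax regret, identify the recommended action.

Column bests: S1=-137, S2=-172, S3=-147, S4=-152, S5=-137.
Inland regrets: 95, 15, 0, 0, 0 → max 95
Coastal regrets: 90, 0, 95, 55, 70 → max 95
Tunnel regrets: 105, 65, 95, 70, 105 → max 105
Loop regrets: 95, 30, 20, 55, 35 → max 95
Bypass regrets: 0, 0, 35, 95, 100 → max 100
Highway regrets: 65, 65, 20, 20, 75 → max 75
Smallest max regret = 75 → Highway.

Highway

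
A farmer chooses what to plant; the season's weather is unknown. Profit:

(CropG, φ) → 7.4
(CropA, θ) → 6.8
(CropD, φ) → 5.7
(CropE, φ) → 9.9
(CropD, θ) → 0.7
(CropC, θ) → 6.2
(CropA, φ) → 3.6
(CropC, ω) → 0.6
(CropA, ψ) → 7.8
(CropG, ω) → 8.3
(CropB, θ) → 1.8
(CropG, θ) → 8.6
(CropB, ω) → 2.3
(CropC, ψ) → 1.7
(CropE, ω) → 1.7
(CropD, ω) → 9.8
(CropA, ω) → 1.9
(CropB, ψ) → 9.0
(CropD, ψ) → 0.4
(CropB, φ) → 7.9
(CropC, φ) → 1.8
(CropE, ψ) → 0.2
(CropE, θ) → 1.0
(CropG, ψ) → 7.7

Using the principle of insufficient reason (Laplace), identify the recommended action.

Row averages: CropC=2.575, CropA=5.025, CropE=3.2, CropD=4.15, CropG=8, CropB=5.25
Highest average = 8 → CropG.

CropG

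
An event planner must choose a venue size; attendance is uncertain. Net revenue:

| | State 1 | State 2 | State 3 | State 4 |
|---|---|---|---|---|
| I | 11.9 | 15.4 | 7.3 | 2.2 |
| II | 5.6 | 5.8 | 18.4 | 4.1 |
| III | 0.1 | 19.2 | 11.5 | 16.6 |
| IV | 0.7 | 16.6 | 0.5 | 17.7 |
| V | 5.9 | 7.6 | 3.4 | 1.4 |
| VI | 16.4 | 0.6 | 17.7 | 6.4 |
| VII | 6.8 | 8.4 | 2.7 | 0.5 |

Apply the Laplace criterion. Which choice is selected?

Row averages: I=9.2, II=8.475, III=11.85, IV=8.875, V=4.575, VI=10.275, VII=4.6
Highest average = 11.85 → III.

III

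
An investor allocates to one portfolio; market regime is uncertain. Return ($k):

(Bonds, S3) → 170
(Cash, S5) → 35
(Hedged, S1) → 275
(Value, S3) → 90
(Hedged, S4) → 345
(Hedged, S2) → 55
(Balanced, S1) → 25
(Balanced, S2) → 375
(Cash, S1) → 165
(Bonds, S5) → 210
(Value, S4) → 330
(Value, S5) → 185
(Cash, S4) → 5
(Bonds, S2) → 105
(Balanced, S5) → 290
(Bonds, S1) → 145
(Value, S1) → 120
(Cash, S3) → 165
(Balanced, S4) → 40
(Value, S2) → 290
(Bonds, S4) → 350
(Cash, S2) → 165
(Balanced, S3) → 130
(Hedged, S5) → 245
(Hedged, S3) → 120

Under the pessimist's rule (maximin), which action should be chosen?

Bonds

Row minima: Balanced=25, Cash=5, Bonds=105, Value=90, Hedged=55
Best worst-case = 105 → Bonds.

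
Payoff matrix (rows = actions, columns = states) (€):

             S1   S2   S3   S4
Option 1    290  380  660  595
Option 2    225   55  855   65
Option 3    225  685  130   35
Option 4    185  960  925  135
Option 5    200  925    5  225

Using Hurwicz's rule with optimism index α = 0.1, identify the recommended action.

Option 1

Option 1: 0.1·660 + 0.9·290 = 327
Option 2: 0.1·855 + 0.9·55 = 135
Option 3: 0.1·685 + 0.9·35 = 100
Option 4: 0.1·960 + 0.9·135 = 217.5
Option 5: 0.1·925 + 0.9·5 = 97
Highest Hurwicz score = 327 → Option 1.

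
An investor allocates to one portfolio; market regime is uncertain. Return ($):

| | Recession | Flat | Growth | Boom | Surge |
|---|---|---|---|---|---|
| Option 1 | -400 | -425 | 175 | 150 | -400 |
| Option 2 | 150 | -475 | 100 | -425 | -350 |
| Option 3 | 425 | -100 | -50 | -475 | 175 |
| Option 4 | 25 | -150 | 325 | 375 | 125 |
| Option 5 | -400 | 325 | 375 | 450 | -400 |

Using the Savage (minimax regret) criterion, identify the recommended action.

Option 4

Column bests: Recession=425, Flat=325, Growth=375, Boom=450, Surge=175.
Option 1 regrets: 825, 750, 200, 300, 575 → max 825
Option 2 regrets: 275, 800, 275, 875, 525 → max 875
Option 3 regrets: 0, 425, 425, 925, 0 → max 925
Option 4 regrets: 400, 475, 50, 75, 50 → max 475
Option 5 regrets: 825, 0, 0, 0, 575 → max 825
Smallest max regret = 475 → Option 4.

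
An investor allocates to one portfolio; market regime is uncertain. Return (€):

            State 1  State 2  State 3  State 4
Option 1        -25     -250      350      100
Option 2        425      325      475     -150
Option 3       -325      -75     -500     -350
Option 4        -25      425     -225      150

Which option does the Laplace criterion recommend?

Option 2

Row averages: Option 1=43.75, Option 2=268.75, Option 3=-312.5, Option 4=81.25
Highest average = 268.75 → Option 2.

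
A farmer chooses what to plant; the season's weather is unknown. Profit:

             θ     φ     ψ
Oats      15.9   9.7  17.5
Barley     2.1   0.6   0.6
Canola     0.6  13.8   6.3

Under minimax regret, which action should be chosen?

Column bests: θ=15.9, φ=13.8, ψ=17.5.
Oats regrets: 0.0, 4.1, 0.0 → max 4.1
Barley regrets: 13.8, 13.2, 16.9 → max 16.9
Canola regrets: 15.3, 0.0, 11.2 → max 15.3
Smallest max regret = 4.1 → Oats.

Oats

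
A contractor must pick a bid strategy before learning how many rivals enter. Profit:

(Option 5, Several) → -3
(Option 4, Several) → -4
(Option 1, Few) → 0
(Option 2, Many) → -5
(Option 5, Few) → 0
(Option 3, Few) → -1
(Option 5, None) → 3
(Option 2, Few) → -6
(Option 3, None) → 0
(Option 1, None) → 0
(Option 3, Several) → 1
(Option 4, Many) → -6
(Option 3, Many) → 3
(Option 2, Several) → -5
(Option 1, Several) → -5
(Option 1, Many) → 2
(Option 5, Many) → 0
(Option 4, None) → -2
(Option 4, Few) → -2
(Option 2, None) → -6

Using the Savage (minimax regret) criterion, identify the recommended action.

Column bests: None=3, Few=0, Several=1, Many=3.
Option 1 regrets: 3, 0, 6, 1 → max 6
Option 2 regrets: 9, 6, 6, 8 → max 9
Option 3 regrets: 3, 1, 0, 0 → max 3
Option 4 regrets: 5, 2, 5, 9 → max 9
Option 5 regrets: 0, 0, 4, 3 → max 4
Smallest max regret = 3 → Option 3.

Option 3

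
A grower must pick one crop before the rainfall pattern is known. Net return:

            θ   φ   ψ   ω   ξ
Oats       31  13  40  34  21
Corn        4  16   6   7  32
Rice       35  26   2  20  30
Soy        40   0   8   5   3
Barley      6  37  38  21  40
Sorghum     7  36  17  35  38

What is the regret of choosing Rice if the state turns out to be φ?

11

Best payoff under φ is 37.
Regret = 37 − 26 = 11.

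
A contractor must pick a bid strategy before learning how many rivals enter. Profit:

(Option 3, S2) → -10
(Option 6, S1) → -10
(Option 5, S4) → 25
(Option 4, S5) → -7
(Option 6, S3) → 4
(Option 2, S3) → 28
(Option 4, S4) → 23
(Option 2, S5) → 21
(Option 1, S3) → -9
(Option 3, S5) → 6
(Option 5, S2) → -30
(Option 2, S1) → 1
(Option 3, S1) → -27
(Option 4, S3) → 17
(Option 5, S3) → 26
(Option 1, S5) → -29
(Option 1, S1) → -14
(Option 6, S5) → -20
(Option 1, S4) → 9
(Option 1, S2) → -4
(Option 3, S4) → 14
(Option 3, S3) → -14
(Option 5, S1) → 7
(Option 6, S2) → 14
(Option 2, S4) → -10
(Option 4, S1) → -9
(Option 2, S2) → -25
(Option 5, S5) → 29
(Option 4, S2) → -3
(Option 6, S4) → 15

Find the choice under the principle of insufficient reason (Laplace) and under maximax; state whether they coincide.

laplace → Option 5; maximax → Option 5 (agree)

Row averages: Option 1=-9.4, Option 2=3, Option 3=-6.2, Option 4=4.2, Option 5=11.4, Option 6=0.6
Highest average = 11.4 → Option 5.
Row maxima: Option 1=9, Option 2=28, Option 3=14, Option 4=23, Option 5=29, Option 6=15
Best best-case = 29 → Option 5.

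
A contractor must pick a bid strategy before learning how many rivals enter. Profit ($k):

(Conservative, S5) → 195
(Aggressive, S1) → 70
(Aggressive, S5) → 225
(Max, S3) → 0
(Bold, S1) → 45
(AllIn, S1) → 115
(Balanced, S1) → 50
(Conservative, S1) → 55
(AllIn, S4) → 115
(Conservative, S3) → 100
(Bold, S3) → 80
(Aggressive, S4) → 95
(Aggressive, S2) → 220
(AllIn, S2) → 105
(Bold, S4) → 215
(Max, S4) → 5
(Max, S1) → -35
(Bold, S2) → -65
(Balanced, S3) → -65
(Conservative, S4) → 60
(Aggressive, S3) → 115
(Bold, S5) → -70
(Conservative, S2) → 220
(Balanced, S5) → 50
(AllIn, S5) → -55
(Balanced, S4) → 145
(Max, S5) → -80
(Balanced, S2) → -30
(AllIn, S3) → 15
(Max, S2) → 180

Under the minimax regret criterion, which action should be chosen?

Column bests: S1=115, S2=220, S3=115, S4=215, S5=225.
Conservative regrets: 60, 0, 15, 155, 30 → max 155
Balanced regrets: 65, 250, 180, 70, 175 → max 250
Aggressive regrets: 45, 0, 0, 120, 0 → max 120
Bold regrets: 70, 285, 35, 0, 295 → max 295
AllIn regrets: 0, 115, 100, 100, 280 → max 280
Max regrets: 150, 40, 115, 210, 305 → max 305
Smallest max regret = 120 → Aggressive.

Aggressive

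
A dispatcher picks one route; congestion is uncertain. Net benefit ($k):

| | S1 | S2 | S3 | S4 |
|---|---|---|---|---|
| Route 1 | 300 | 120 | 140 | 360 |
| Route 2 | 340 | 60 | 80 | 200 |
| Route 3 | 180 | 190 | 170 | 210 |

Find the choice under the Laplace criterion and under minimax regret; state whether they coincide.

Row averages: Route 1=230, Route 2=170, Route 3=187.5
Highest average = 230 → Route 1.
Column bests: S1=340, S2=190, S3=170, S4=360.
Route 1 regrets: 40, 70, 30, 0 → max 70
Route 2 regrets: 0, 130, 90, 160 → max 160
Route 3 regrets: 160, 0, 0, 150 → max 160
Smallest max regret = 70 → Route 1.

laplace → Route 1; minimax regret → Route 1 (agree)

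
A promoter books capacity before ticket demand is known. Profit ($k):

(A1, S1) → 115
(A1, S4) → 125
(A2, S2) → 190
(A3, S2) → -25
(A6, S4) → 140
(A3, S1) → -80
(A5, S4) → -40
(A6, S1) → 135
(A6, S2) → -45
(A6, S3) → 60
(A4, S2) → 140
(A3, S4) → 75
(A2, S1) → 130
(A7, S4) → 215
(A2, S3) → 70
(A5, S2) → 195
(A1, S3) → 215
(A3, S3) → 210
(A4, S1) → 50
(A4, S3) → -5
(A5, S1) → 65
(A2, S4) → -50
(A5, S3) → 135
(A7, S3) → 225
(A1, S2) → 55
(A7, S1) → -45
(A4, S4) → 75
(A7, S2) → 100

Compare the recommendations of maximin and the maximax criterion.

maximin → A1; maximax → A7 (disagree)

Row minima: A1=55, A2=-50, A3=-80, A4=-5, A5=-40, A6=-45, A7=-45
Best worst-case = 55 → A1.
Row maxima: A1=215, A2=190, A3=210, A4=140, A5=195, A6=140, A7=225
Best best-case = 225 → A7.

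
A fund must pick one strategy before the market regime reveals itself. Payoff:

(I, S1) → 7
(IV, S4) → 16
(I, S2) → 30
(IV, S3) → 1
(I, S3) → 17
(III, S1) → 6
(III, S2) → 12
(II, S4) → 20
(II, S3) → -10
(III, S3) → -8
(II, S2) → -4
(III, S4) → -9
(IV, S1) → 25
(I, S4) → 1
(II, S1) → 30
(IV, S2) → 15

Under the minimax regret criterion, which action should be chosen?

Column bests: S1=30, S2=30, S3=17, S4=20.
I regrets: 23, 0, 0, 19 → max 23
II regrets: 0, 34, 27, 0 → max 34
III regrets: 24, 18, 25, 29 → max 29
IV regrets: 5, 15, 16, 4 → max 16
Smallest max regret = 16 → IV.

IV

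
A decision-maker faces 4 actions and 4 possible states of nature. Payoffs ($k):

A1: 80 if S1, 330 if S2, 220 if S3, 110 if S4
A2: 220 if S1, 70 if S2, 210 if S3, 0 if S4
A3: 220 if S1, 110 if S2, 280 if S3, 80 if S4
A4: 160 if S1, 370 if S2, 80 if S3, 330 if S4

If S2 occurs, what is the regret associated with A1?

Best payoff under S2 is 370.
Regret = 370 − 330 = 40.

40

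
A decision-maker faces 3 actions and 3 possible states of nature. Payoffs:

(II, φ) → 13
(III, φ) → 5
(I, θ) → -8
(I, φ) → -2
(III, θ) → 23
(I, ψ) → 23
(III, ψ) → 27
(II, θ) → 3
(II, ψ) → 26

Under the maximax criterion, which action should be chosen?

Row maxima: I=23, II=26, III=27
Best best-case = 27 → III.

III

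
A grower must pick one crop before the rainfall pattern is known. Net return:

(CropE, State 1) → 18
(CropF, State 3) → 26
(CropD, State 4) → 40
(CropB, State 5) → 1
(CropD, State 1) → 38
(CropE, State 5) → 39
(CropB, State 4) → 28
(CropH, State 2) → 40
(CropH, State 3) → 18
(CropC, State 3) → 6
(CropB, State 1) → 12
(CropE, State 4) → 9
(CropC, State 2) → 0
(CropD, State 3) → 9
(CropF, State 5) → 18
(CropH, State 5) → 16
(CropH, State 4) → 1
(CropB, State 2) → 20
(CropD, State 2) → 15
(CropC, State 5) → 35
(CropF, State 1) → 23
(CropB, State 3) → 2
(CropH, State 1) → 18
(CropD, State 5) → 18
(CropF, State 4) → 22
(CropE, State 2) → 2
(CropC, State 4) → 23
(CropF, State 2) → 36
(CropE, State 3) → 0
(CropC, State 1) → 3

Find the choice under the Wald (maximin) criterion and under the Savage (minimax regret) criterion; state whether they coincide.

maximin → CropF; minimax regret → CropF (agree)

Row minima: CropF=18, CropH=1, CropD=9, CropB=1, CropC=0, CropE=0
Best worst-case = 18 → CropF.
Column bests: State 1=38, State 2=40, State 3=26, State 4=40, State 5=39.
CropF regrets: 15, 4, 0, 18, 21 → max 21
CropH regrets: 20, 0, 8, 39, 23 → max 39
CropD regrets: 0, 25, 17, 0, 21 → max 25
CropB regrets: 26, 20, 24, 12, 38 → max 38
CropC regrets: 35, 40, 20, 17, 4 → max 40
CropE regrets: 20, 38, 26, 31, 0 → max 38
Smallest max regret = 21 → CropF.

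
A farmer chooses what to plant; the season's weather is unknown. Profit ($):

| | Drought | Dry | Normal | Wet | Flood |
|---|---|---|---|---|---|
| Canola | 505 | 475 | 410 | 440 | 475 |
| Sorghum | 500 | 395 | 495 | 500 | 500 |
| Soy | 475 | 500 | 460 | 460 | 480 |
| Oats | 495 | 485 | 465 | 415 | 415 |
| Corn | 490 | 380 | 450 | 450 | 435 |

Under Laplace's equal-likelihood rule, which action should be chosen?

Sorghum

Row averages: Canola=461, Sorghum=478, Soy=475, Oats=455, Corn=441
Highest average = 478 → Sorghum.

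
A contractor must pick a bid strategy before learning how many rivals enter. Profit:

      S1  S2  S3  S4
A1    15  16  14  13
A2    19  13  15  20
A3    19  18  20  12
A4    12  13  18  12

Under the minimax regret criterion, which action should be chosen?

A2

Column bests: S1=19, S2=18, S3=20, S4=20.
A1 regrets: 4, 2, 6, 7 → max 7
A2 regrets: 0, 5, 5, 0 → max 5
A3 regrets: 0, 0, 0, 8 → max 8
A4 regrets: 7, 5, 2, 8 → max 8
Smallest max regret = 5 → A2.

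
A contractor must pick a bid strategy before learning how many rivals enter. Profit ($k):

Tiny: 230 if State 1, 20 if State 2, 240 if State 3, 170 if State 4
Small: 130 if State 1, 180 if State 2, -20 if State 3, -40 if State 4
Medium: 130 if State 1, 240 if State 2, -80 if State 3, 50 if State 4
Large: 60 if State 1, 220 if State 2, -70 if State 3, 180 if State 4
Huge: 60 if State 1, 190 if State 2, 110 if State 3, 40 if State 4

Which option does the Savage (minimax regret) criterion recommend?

Column bests: State 1=230, State 2=240, State 3=240, State 4=180.
Tiny regrets: 0, 220, 0, 10 → max 220
Small regrets: 100, 60, 260, 220 → max 260
Medium regrets: 100, 0, 320, 130 → max 320
Large regrets: 170, 20, 310, 0 → max 310
Huge regrets: 170, 50, 130, 140 → max 170
Smallest max regret = 170 → Huge.

Huge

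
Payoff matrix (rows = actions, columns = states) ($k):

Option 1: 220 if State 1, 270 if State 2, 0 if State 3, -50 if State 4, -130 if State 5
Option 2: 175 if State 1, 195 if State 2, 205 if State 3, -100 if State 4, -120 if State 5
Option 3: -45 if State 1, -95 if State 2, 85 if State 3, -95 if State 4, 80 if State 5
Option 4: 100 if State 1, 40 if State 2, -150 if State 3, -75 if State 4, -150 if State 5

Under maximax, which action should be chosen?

Option 1

Row maxima: Option 1=270, Option 2=205, Option 3=85, Option 4=100
Best best-case = 270 → Option 1.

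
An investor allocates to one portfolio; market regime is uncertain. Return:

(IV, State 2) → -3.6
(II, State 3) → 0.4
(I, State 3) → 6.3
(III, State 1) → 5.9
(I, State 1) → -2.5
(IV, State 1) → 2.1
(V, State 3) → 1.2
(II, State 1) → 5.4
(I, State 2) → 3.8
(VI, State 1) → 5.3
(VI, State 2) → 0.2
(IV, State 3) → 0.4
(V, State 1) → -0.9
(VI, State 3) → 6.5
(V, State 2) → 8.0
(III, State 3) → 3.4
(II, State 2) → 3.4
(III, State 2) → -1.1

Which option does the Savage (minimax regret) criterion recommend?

II

Column bests: State 1=5.9, State 2=8.0, State 3=6.5.
I regrets: 8.4, 4.2, 0.2 → max 8.4
II regrets: 0.5, 4.6, 6.1 → max 6.1
III regrets: 0.0, 9.1, 3.1 → max 9.1
IV regrets: 3.8, 11.6, 6.1 → max 11.6
V regrets: 6.8, 0.0, 5.3 → max 6.8
VI regrets: 0.6, 7.8, 0.0 → max 7.8
Smallest max regret = 6.1 → II.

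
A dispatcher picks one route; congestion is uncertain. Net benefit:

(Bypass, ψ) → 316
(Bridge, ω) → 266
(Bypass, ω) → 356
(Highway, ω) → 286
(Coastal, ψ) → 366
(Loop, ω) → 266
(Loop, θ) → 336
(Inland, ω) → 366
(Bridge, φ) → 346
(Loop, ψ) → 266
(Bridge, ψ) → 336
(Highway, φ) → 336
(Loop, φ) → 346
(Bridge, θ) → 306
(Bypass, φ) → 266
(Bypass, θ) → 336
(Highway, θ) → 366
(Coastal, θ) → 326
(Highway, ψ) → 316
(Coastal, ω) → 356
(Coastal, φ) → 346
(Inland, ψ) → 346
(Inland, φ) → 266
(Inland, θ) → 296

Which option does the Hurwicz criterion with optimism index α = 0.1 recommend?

Highway: 0.1·366 + 0.9·286 = 294
Bypass: 0.1·356 + 0.9·266 = 275
Coastal: 0.1·366 + 0.9·326 = 330
Bridge: 0.1·346 + 0.9·266 = 274
Loop: 0.1·346 + 0.9·266 = 274
Inland: 0.1·366 + 0.9·266 = 276
Highest Hurwicz score = 330 → Coastal.

Coastal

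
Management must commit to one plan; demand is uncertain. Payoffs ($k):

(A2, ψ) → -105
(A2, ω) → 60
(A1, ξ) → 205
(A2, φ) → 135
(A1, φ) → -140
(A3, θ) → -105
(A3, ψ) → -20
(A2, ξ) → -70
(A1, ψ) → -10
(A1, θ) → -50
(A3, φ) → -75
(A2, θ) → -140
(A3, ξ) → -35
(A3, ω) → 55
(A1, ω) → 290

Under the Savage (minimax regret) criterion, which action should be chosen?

A3

Column bests: θ=-50, φ=135, ψ=-10, ω=290, ξ=205.
A1 regrets: 0, 275, 0, 0, 0 → max 275
A2 regrets: 90, 0, 95, 230, 275 → max 275
A3 regrets: 55, 210, 10, 235, 240 → max 240
Smallest max regret = 240 → A3.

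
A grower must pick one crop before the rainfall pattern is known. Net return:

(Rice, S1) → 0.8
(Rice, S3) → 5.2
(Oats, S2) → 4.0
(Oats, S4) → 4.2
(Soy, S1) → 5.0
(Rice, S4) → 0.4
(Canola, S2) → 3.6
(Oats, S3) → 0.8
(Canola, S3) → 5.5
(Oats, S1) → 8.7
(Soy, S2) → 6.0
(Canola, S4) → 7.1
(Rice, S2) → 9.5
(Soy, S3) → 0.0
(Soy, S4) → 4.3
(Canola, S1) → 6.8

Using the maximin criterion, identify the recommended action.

Row minima: Canola=3.6, Oats=0.8, Rice=0.4, Soy=0.0
Best worst-case = 3.6 → Canola.

Canola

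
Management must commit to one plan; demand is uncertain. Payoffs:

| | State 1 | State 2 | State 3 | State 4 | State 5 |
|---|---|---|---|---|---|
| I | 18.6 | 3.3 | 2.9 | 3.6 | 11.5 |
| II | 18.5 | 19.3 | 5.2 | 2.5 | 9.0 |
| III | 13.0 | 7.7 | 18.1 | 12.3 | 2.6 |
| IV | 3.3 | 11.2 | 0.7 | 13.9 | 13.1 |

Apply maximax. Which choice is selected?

II

Row maxima: I=18.6, II=19.3, III=18.1, IV=13.9
Best best-case = 19.3 → II.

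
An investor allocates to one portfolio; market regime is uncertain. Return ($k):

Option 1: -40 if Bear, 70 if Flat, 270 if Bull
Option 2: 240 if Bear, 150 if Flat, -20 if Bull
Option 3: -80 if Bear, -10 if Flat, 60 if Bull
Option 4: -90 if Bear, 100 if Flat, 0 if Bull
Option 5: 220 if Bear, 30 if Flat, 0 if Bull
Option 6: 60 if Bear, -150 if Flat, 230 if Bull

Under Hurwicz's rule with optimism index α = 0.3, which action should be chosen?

Option 5

Option 1: 0.3·270 + 0.7·(-40) = 53
Option 2: 0.3·240 + 0.7·(-20) = 58
Option 3: 0.3·60 + 0.7·(-80) = -38
Option 4: 0.3·100 + 0.7·(-90) = -33
Option 5: 0.3·220 + 0.7·0 = 66
Option 6: 0.3·230 + 0.7·(-150) = -36
Highest Hurwicz score = 66 → Option 5.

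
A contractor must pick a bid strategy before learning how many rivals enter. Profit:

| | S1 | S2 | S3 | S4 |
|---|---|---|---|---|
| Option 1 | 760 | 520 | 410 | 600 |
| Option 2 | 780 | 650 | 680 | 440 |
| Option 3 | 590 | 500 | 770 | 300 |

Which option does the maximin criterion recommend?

Option 2

Row minima: Option 1=410, Option 2=440, Option 3=300
Best worst-case = 440 → Option 2.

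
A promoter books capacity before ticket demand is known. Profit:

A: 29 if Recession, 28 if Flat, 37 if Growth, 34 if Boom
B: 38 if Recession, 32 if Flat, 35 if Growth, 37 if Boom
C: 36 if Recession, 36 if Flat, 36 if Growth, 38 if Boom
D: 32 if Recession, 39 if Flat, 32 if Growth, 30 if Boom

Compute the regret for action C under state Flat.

Best payoff under Flat is 39.
Regret = 39 − 36 = 3.

3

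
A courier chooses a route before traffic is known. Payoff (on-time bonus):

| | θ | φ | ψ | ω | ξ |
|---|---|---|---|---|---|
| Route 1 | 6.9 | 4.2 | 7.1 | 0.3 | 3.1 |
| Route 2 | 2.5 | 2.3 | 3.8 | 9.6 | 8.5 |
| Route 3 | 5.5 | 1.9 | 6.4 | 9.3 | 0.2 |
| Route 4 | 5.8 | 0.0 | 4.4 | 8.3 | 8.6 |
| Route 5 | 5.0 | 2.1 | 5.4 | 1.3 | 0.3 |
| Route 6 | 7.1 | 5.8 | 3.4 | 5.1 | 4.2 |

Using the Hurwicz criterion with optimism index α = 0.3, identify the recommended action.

Route 1: 0.3·7.1 + 0.7·0.3 = 2.34
Route 2: 0.3·9.6 + 0.7·2.3 = 4.49
Route 3: 0.3·9.3 + 0.7·0.2 = 2.93
Route 4: 0.3·8.6 + 0.7·0.0 = 2.58
Route 5: 0.3·5.4 + 0.7·0.3 = 1.83
Route 6: 0.3·7.1 + 0.7·3.4 = 4.51
Highest Hurwicz score = 4.51 → Route 6.

Route 6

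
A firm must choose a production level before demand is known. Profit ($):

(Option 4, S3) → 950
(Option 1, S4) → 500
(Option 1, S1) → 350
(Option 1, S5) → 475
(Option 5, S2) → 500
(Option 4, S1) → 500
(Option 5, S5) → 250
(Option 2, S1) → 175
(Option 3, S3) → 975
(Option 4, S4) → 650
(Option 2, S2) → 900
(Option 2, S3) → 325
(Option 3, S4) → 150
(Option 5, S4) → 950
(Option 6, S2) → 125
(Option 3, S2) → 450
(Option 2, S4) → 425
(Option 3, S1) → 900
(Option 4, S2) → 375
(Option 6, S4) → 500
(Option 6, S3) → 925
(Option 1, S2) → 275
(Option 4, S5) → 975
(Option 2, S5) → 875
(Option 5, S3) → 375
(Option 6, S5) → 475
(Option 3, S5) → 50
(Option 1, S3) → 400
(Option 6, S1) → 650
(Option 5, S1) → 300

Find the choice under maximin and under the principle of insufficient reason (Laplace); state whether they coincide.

maximin → Option 4; laplace → Option 4 (agree)

Row minima: Option 1=275, Option 2=175, Option 3=50, Option 4=375, Option 5=250, Option 6=125
Best worst-case = 375 → Option 4.
Row averages: Option 1=400, Option 2=540, Option 3=505, Option 4=690, Option 5=475, Option 6=535
Highest average = 690 → Option 4.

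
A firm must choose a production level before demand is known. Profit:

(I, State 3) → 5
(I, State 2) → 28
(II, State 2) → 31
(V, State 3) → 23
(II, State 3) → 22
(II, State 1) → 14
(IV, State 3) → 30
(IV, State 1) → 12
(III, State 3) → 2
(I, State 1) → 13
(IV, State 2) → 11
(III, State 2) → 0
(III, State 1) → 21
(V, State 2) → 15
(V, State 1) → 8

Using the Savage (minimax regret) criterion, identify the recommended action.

II

Column bests: State 1=21, State 2=31, State 3=30.
I regrets: 8, 3, 25 → max 25
II regrets: 7, 0, 8 → max 8
III regrets: 0, 31, 28 → max 31
IV regrets: 9, 20, 0 → max 20
V regrets: 13, 16, 7 → max 16
Smallest max regret = 8 → II.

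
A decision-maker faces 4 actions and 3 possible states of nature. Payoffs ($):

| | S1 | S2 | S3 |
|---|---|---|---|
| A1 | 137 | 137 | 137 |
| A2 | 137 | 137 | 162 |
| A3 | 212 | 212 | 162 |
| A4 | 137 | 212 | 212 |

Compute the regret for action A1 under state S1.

75

Best payoff under S1 is 212.
Regret = 212 − 137 = 75.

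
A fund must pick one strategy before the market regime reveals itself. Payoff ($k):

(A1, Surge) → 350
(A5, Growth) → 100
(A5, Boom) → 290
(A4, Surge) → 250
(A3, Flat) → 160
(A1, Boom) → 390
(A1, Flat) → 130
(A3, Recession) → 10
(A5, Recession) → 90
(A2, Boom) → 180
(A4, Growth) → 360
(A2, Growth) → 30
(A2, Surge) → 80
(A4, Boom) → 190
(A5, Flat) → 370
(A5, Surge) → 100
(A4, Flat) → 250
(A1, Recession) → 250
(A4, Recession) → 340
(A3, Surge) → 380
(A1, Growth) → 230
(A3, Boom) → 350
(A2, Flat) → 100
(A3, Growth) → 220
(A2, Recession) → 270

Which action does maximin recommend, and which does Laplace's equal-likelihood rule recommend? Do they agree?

maximin → A4; laplace → A4 (agree)

Row minima: A1=130, A2=30, A3=10, A4=190, A5=90
Best worst-case = 190 → A4.
Row averages: A1=270, A2=132, A3=224, A4=278, A5=190
Highest average = 278 → A4.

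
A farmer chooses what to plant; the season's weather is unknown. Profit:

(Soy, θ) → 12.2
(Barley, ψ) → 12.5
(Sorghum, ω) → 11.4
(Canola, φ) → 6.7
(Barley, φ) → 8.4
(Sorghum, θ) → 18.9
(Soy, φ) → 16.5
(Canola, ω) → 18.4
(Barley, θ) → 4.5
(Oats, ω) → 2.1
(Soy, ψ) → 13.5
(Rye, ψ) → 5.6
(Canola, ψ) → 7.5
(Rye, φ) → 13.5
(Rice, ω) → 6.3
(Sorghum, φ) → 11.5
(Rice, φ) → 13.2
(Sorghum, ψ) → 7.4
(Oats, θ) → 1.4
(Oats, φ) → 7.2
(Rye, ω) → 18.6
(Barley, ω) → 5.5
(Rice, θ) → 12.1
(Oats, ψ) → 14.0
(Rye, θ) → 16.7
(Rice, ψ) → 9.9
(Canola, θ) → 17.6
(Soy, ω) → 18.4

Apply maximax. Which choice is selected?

Sorghum

Row maxima: Barley=12.5, Sorghum=18.9, Oats=14.0, Canola=18.4, Rye=18.6, Rice=13.2, Soy=18.4
Best best-case = 18.9 → Sorghum.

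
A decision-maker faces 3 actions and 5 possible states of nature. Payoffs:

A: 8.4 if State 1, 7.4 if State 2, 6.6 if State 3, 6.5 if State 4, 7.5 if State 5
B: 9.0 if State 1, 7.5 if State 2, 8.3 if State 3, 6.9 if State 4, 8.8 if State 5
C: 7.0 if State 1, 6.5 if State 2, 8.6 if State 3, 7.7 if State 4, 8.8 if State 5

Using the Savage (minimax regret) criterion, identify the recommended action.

Column bests: State 1=9.0, State 2=7.5, State 3=8.6, State 4=7.7, State 5=8.8.
A regrets: 0.6, 0.1, 2.0, 1.2, 1.3 → max 2.0
B regrets: 0.0, 0.0, 0.3, 0.8, 0.0 → max 0.8
C regrets: 2.0, 1.0, 0.0, 0.0, 0.0 → max 2.0
Smallest max regret = 0.8 → B.

B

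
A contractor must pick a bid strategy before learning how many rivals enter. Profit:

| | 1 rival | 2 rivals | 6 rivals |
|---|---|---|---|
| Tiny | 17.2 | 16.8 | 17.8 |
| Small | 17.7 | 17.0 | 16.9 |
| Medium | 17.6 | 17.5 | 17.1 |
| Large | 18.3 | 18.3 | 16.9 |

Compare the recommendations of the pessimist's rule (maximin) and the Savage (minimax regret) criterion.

maximin → Medium; minimax regret → Medium (agree)

Row minima: Tiny=16.8, Small=16.9, Medium=17.1, Large=16.9
Best worst-case = 17.1 → Medium.
Column bests: 1 rival=18.3, 2 rivals=18.3, 6 rivals=17.8.
Tiny regrets: 1.1, 1.5, 0.0 → max 1.5
Small regrets: 0.6, 1.3, 0.9 → max 1.3
Medium regrets: 0.7, 0.8, 0.7 → max 0.8
Large regrets: 0.0, 0.0, 0.9 → max 0.9
Smallest max regret = 0.8 → Medium.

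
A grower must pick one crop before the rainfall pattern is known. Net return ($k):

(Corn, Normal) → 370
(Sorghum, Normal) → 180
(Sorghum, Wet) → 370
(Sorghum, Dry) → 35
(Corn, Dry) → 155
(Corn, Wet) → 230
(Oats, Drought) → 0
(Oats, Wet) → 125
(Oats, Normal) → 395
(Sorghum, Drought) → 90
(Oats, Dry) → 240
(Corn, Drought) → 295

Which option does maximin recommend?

Row minima: Corn=155, Oats=0, Sorghum=35
Best worst-case = 155 → Corn.

Corn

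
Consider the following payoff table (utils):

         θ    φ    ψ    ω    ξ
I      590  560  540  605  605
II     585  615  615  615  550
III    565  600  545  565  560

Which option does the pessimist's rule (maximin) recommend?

II

Row minima: I=540, II=550, III=545
Best worst-case = 550 → II.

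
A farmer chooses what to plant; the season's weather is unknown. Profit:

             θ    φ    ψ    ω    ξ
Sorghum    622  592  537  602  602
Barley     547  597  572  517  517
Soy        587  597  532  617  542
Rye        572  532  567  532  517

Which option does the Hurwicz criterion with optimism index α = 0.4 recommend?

Sorghum: 0.4·622 + 0.6·537 = 571
Barley: 0.4·597 + 0.6·517 = 549
Soy: 0.4·617 + 0.6·532 = 566
Rye: 0.4·572 + 0.6·517 = 539
Highest Hurwicz score = 571 → Sorghum.

Sorghum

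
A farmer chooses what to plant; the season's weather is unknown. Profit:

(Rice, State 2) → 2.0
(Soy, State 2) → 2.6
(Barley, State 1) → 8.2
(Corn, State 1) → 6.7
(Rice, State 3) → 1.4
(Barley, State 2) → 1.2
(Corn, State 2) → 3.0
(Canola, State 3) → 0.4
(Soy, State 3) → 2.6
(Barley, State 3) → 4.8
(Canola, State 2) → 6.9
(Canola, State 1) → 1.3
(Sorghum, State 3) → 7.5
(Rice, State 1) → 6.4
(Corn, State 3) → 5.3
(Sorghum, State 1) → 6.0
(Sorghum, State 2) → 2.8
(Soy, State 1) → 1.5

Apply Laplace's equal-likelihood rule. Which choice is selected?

Sorghum

Row averages: Sorghum=163/30, Canola=43/15, Soy=67/30, Corn=5, Barley=71/15, Rice=49/15
Highest average = 163/30 → Sorghum.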